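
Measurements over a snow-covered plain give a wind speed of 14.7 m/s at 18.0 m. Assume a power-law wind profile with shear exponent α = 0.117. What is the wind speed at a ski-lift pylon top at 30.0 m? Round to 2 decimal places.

Power-law profile: V₂ = V₁ · (z₂/z₁)^α
V₂ = 14.7 × (30.0/18.0)^0.117 = 14.7 × (1.6667)^0.117
    = 14.7 × 1.0616 = 15.6054 m/s

15.61 m/s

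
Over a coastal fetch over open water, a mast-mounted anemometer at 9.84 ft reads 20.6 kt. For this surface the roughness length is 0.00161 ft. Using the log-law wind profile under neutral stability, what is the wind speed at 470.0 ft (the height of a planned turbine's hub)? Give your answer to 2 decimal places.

29.74 kt

Log law: V(z) ∝ ln(z/z₀), so V₂/V₁ = ln(z₂/z₀) / ln(z₁/z₀).
ln(470.0/0.00161) = 12.5843, ln(9.84/0.00161) = 8.7180
V₂ = 20.6 × 12.5843/8.7180 = 20.6 × 1.4435 = 29.7358 kt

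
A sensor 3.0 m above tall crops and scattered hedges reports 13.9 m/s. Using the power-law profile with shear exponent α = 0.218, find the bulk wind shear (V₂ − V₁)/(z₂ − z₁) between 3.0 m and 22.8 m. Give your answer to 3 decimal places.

Power law: V₂ = V₁ · (z₂/z₁)^α = 13.9 × (7.6000)^0.218 = 21.6288 m/s
ΔV/Δz = (21.6288 − 13.9)/(22.8 − 3.0) = 7.7288/19.8000 = 0.39034 m/s/m

0.390 m/s/m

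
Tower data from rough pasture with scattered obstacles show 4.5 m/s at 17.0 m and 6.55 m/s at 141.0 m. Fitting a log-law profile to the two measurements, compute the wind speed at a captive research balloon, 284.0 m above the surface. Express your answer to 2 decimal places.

Log law: V ∝ ln(z/z₀). From the pair, with r = V₁/V₂ = 0.68702,
ln z₀ = (ln z₁ − r·ln z₂)/(1 − r) = (2.8332 − 0.68702×4.9488)/0.31298 = -1.8107 → z₀ = 0.1635 m
V₃ = V₁ · ln(z₃/z₀)/ln(z₁/z₀) = 4.5 × 7.4596/4.6439 = 7.2285 m/s

7.23 m/s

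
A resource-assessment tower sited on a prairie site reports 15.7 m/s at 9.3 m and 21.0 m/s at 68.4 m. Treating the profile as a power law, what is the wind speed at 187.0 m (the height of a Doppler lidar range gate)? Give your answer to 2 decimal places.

First find α: α = ln(V₂/V₁)/ln(z₂/z₁) = ln(21.0/15.7)/ln(68.4/9.3) = 0.29086/1.99536 = 0.1458
Extrapolate from 68.4 m to 187.0 m: V₃ = 21.0 × (187.0/68.4)^0.1458 = 21.0 × 1.1579 = 24.3158 m/s

24.32 m/s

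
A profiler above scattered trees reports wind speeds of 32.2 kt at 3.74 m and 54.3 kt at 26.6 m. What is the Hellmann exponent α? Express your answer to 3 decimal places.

Power law: V₂/V₁ = (z₂/z₁)^α ⇒ α = ln(V₂/V₁) / ln(z₂/z₁)
α = ln(54.3/32.2) / ln(26.6/3.74) = ln(1.6863) / ln(7.1123)
  = 0.52256 / 1.96183 = 0.26636

α ≈ 0.266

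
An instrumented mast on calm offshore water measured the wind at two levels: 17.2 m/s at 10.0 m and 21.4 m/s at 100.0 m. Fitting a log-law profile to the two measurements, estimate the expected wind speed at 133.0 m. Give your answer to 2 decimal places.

Log law: V ∝ ln(z/z₀). From the pair, with r = V₁/V₂ = 0.80374,
ln z₀ = (ln z₁ − r·ln z₂)/(1 − r) = (2.3026 − 0.80374×4.6052)/0.19626 = -7.1270 → z₀ = 0.0008031 m
V₃ = V₁ · ln(z₃/z₀)/ln(z₁/z₀) = 17.2 × 12.0174/9.4296 = 21.9202 m/s

21.92 m/s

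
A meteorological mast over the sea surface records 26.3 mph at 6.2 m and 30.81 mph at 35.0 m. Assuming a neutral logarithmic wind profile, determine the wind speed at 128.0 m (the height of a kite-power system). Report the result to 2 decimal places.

Log law: V ∝ ln(z/z₀). From the pair, with r = V₁/V₂ = 0.85362,
ln z₀ = (ln z₁ − r·ln z₂)/(1 − r) = (1.8245 − 0.85362×3.5553)/0.14638 = -8.2686 → z₀ = 0.0002564 m
V₃ = V₁ · ln(z₃/z₀)/ln(z₁/z₀) = 26.3 × 13.1206/10.0931 = 34.1888 mph

34.19 mph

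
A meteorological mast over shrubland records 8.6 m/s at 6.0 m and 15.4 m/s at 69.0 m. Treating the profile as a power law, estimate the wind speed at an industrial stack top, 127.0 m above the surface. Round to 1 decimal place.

First find α: α = ln(V₂/V₁)/ln(z₂/z₁) = ln(15.4/8.6)/ln(69.0/6.0) = 0.58261/2.44235 = 0.2385
Extrapolate from 69.0 m to 127.0 m: V₃ = 15.4 × (127.0/69.0)^0.2385 = 15.4 × 1.1567 = 17.8125 m/s

17.8 m/s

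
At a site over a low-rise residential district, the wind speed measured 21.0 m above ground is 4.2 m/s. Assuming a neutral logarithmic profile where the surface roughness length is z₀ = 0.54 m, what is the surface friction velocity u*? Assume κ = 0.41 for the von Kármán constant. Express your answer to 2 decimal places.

Log law: V(z) = (u*/κ) · ln(z/z₀) ⇒ u* = κ · V / ln(z/z₀)
u* = 0.41 × 4.2 / ln(21.0/0.54) = 0.41 × 4.2 / 3.6607
   = 1.7220 / 3.6607 = 0.4704 m/s

u* ≈ 0.47 m/s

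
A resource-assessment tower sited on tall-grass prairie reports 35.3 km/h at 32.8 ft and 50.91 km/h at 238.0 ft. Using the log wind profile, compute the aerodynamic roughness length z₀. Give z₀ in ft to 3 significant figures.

Log law: V(z) ∝ ln(z/z₀). With r = V₁/V₂ = 35.3/50.91 = 0.69338,
r · ln(z₂/z₀) = ln(z₁/z₀) ⇒ ln z₀ = (ln z₁ − r·ln z₂)/(1 − r)
ln z₀ = (3.49043 − 0.69338×5.47227) / 0.30662 = -0.9913
z₀ = exp(-0.9913) = 0.3711 ft

z₀ ≈ 0.371 ft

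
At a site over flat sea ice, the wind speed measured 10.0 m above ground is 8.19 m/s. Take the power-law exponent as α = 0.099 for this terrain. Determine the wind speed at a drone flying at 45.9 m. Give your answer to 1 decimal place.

Power-law profile: V₂ = V₁ · (z₂/z₁)^α
V₂ = 8.19 × (45.9/10.0)^0.099 = 8.19 × (4.5900)^0.099
    = 8.19 × 1.1628 = 9.5236 m/s

9.5 m/s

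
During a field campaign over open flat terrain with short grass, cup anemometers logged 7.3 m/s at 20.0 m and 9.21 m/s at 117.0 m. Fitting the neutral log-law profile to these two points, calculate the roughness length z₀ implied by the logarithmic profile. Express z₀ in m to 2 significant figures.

z₀ ≈ 0.023 m

Log law: V(z) ∝ ln(z/z₀). With r = V₁/V₂ = 7.3/9.21 = 0.79262,
r · ln(z₂/z₀) = ln(z₁/z₀) ⇒ ln z₀ = (ln z₁ − r·ln z₂)/(1 − r)
ln z₀ = (2.99573 − 0.79262×4.76217) / 0.20738 = -3.7556
z₀ = exp(-3.7556) = 0.02339 m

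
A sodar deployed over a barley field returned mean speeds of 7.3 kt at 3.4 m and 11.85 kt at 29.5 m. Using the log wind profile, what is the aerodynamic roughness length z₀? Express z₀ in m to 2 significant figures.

z₀ ≈ 0.11 m

Log law: V(z) ∝ ln(z/z₀). With r = V₁/V₂ = 7.3/11.85 = 0.61603,
r · ln(z₂/z₀) = ln(z₁/z₀) ⇒ ln z₀ = (ln z₁ − r·ln z₂)/(1 − r)
ln z₀ = (1.22378 − 0.61603×3.38439) / 0.38397 = -2.2427
z₀ = exp(-2.2427) = 0.1062 m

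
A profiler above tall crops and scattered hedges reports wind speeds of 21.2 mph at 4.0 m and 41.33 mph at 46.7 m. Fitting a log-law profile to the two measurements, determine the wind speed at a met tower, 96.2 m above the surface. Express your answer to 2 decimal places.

47.25 mph

Log law: V ∝ ln(z/z₀). From the pair, with r = V₁/V₂ = 0.51294,
ln z₀ = (ln z₁ − r·ln z₂)/(1 − r) = (1.3863 − 0.51294×3.8437)/0.48706 = -1.2018 → z₀ = 0.3007 m
V₃ = V₁ · ln(z₃/z₀)/ln(z₁/z₀) = 21.2 × 5.7682/2.5881 = 47.2498 mph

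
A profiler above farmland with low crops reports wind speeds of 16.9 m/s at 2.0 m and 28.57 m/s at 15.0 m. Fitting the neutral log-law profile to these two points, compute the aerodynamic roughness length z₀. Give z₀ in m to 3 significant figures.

z₀ ≈ 0.108 m

Log law: V(z) ∝ ln(z/z₀). With r = V₁/V₂ = 16.9/28.57 = 0.59153,
r · ln(z₂/z₀) = ln(z₁/z₀) ⇒ ln z₀ = (ln z₁ − r·ln z₂)/(1 − r)
ln z₀ = (0.69315 − 0.59153×2.70805) / 0.40847 = -2.2248
z₀ = exp(-2.2248) = 0.1081 m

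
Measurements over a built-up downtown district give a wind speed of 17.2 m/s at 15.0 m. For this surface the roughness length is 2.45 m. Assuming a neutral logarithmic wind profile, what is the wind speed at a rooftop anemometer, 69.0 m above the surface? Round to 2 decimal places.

Log law: V(z) ∝ ln(z/z₀), so V₂/V₁ = ln(z₂/z₀) / ln(z₁/z₀).
ln(69.0/2.45) = 3.3380, ln(15.0/2.45) = 1.8120
V₂ = 17.2 × 3.3380/1.8120 = 17.2 × 1.8422 = 31.6860 m/s

31.69 m/s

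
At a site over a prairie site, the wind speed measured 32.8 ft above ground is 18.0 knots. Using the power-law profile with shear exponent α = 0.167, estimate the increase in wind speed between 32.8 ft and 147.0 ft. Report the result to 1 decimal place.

Power law: V₂ = V₁ · (z₂/z₁)^α = 18.0 × (4.4817)^0.167 = 23.1240 knots
ΔV = 23.1240 − 18.0 = 5.1240 knots

5.1 knots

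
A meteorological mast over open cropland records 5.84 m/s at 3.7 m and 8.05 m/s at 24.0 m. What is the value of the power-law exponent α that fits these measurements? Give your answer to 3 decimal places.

α ≈ 0.172

Power law: V₂/V₁ = (z₂/z₁)^α ⇒ α = ln(V₂/V₁) / ln(z₂/z₁)
α = ln(8.05/5.84) / ln(24.0/3.7) = ln(1.3784) / ln(6.4865)
  = 0.32094 / 1.86972 = 0.17165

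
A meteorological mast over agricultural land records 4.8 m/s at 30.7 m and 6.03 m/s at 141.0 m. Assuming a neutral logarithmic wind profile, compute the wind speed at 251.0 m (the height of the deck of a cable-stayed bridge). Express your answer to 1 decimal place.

Log law: V ∝ ln(z/z₀). From the pair, with r = V₁/V₂ = 0.79602,
ln z₀ = (ln z₁ − r·ln z₂)/(1 − r) = (3.4243 − 0.79602×4.9488)/0.20398 = -2.5250 → z₀ = 0.08006 m
V₃ = V₁ · ln(z₃/z₀)/ln(z₁/z₀) = 4.8 × 8.0504/5.9493 = 6.4953 m/s

6.5 m/s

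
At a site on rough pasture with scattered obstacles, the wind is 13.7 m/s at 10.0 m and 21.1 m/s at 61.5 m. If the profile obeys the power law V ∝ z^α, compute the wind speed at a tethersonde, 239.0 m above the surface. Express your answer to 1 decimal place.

First find α: α = ln(V₂/V₁)/ln(z₂/z₁) = ln(21.1/13.7)/ln(61.5/10.0) = 0.43188/1.81645 = 0.2378
Extrapolate from 61.5 m to 239.0 m: V₃ = 21.1 × (239.0/61.5)^0.2378 = 21.1 × 1.3809 = 29.1371 m/s

29.1 m/s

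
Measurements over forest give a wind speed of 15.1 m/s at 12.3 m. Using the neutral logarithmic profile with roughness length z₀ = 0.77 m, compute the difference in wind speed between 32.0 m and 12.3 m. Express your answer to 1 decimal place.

5.2 m/s

Log law: V₂ = V₁ · ln(z₂/z₀)/ln(z₁/z₀) = 15.1 × 3.7271/2.7710 = 20.3103 m/s
ΔV = 20.3103 − 15.1 = 5.2103 m/s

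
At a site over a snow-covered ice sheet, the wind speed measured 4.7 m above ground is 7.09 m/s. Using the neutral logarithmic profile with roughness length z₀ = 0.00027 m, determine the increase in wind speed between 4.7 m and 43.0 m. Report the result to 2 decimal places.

1.61 m/s

Log law: V₂ = V₁ · ln(z₂/z₀)/ln(z₁/z₀) = 7.09 × 11.9783/9.7647 = 8.6973 m/s
ΔV = 8.6973 − 7.09 = 1.6073 m/s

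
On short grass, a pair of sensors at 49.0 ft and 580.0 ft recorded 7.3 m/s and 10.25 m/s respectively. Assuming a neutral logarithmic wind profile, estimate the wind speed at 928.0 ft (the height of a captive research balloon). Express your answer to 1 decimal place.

Log law: V ∝ ln(z/z₀). From the pair, with r = V₁/V₂ = 0.71220,
ln z₀ = (ln z₁ − r·ln z₂)/(1 − r) = (3.8918 − 0.71220×6.3630)/0.28780 = -2.2234 → z₀ = 0.1082 ft
V₃ = V₁ · ln(z₃/z₀)/ln(z₁/z₀) = 7.3 × 9.0564/6.1152 = 10.8111 m/s

10.8 m/s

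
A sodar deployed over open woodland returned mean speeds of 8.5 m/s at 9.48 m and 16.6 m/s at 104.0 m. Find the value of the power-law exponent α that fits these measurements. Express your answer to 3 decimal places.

Power law: V₂/V₁ = (z₂/z₁)^α ⇒ α = ln(V₂/V₁) / ln(z₂/z₁)
α = ln(16.6/8.5) / ln(104.0/9.48) = ln(1.9529) / ln(10.9705)
  = 0.66934 / 2.39521 = 0.27945

α ≈ 0.279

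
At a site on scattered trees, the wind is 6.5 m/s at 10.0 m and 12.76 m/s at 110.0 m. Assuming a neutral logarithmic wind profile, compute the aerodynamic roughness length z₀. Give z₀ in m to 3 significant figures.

z₀ ≈ 0.829 m

Log law: V(z) ∝ ln(z/z₀). With r = V₁/V₂ = 6.5/12.76 = 0.50940,
r · ln(z₂/z₀) = ln(z₁/z₀) ⇒ ln z₀ = (ln z₁ − r·ln z₂)/(1 − r)
ln z₀ = (2.30259 − 0.50940×4.70048) / 0.49060 = -0.1872
z₀ = exp(-0.1872) = 0.8292 m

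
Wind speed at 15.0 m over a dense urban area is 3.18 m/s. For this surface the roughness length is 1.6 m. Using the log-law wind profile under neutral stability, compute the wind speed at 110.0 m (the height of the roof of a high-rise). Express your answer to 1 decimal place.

6.0 m/s

Log law: V(z) ∝ ln(z/z₀), so V₂/V₁ = ln(z₂/z₀) / ln(z₁/z₀).
ln(110.0/1.6) = 4.2305, ln(15.0/1.6) = 2.2380
V₂ = 3.18 × 4.2305/2.2380 = 3.18 × 1.8903 = 6.0110 m/s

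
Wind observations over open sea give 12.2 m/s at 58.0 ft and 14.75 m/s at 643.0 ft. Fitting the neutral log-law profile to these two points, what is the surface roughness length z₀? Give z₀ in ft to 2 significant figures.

Log law: V(z) ∝ ln(z/z₀). With r = V₁/V₂ = 12.2/14.75 = 0.82712,
r · ln(z₂/z₀) = ln(z₁/z₀) ⇒ ln z₀ = (ln z₁ − r·ln z₂)/(1 − r)
ln z₀ = (4.06044 − 0.82712×6.46614) / 0.17288 = -7.4492
z₀ = exp(-7.4492) = 0.0005819 ft

z₀ ≈ 0.00058 ft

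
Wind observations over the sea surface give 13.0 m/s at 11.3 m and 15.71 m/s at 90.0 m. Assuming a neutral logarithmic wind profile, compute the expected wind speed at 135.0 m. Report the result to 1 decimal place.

16.2 m/s

Log law: V ∝ ln(z/z₀). From the pair, with r = V₁/V₂ = 0.82750,
ln z₀ = (ln z₁ − r·ln z₂)/(1 − r) = (2.4248 − 0.82750×4.4998)/0.17250 = -7.5291 → z₀ = 0.0005372 m
V₃ = V₁ · ln(z₃/z₀)/ln(z₁/z₀) = 13.0 × 12.4344/9.9539 = 16.2395 m/s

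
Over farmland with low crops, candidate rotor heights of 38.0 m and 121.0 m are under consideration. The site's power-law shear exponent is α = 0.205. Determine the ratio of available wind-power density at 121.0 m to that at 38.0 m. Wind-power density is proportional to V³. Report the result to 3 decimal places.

Speed ratio: V_B/V_A = (z_B/z_A)^α = (121.0/38.0)^0.205 = (3.1842)^0.205 = 1.26799
Power-density ratio: P_B/P_A = (V_B/V_A)³ = (1.26799)³ = 2.03867

2.039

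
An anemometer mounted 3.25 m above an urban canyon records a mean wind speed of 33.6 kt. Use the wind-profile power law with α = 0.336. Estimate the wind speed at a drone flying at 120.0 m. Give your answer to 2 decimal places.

Power-law profile: V₂ = V₁ · (z₂/z₁)^α
V₂ = 33.6 × (120.0/3.25)^0.336 = 33.6 × (36.9231)^0.336
    = 33.6 × 3.3621 = 112.9669 kt

112.97 kt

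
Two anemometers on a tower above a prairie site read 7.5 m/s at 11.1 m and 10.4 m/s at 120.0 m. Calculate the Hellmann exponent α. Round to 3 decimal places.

α ≈ 0.137

Power law: V₂/V₁ = (z₂/z₁)^α ⇒ α = ln(V₂/V₁) / ln(z₂/z₁)
α = ln(10.4/7.5) / ln(120.0/11.1) = ln(1.3867) / ln(10.8108)
  = 0.32690 / 2.38055 = 0.13732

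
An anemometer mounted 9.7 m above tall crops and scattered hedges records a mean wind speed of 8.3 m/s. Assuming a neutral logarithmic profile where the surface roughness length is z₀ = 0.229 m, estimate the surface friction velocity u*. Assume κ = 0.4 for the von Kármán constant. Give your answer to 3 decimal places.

Log law: V(z) = (u*/κ) · ln(z/z₀) ⇒ u* = κ · V / ln(z/z₀)
u* = 0.4 × 8.3 / ln(9.7/0.229) = 0.4 × 8.3 / 3.7462
   = 3.3200 / 3.7462 = 0.8862 m/s

u* ≈ 0.886 m/s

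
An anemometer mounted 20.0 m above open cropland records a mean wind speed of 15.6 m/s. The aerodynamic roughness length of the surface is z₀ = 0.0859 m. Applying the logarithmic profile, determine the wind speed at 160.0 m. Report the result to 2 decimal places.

21.55 m/s

Log law: V(z) ∝ ln(z/z₀), so V₂/V₁ = ln(z₂/z₀) / ln(z₁/z₀).
ln(160.0/0.0859) = 7.5297, ln(20.0/0.0859) = 5.4503
V₂ = 15.6 × 7.5297/5.4503 = 15.6 × 1.3815 = 21.5518 m/s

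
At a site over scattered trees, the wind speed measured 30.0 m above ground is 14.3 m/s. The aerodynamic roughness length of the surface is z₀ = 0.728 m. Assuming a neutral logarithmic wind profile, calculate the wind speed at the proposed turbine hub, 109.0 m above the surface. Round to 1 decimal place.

Log law: V(z) ∝ ln(z/z₀), so V₂/V₁ = ln(z₂/z₀) / ln(z₁/z₀).
ln(109.0/0.728) = 5.0088, ln(30.0/0.728) = 3.7187
V₂ = 14.3 × 5.0088/3.7187 = 14.3 × 1.3469 = 19.2612 m/s

19.3 m/s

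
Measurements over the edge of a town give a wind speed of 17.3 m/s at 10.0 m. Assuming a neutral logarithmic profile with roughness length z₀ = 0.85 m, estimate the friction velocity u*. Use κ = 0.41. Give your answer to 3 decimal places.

Log law: V(z) = (u*/κ) · ln(z/z₀) ⇒ u* = κ · V / ln(z/z₀)
u* = 0.41 × 17.3 / ln(10.0/0.85) = 0.41 × 17.3 / 2.4651
   = 7.0930 / 2.4651 = 2.8774 m/s

u* ≈ 2.877 m/s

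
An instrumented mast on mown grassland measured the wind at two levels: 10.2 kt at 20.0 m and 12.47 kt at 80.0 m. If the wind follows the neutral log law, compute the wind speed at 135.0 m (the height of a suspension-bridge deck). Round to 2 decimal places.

Log law: V ∝ ln(z/z₀). From the pair, with r = V₁/V₂ = 0.81796,
ln z₀ = (ln z₁ − r·ln z₂)/(1 − r) = (2.9957 − 0.81796×4.3820)/0.18204 = -3.2334 → z₀ = 0.03942 m
V₃ = V₁ · ln(z₃/z₀)/ln(z₁/z₀) = 10.2 × 8.1387/6.2292 = 13.3268 kt

13.33 kt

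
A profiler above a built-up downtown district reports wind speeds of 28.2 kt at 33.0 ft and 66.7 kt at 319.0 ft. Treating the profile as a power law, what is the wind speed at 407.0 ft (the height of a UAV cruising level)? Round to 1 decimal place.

First find α: α = ln(V₂/V₁)/ln(z₂/z₁) = ln(66.7/28.2)/ln(319.0/33.0) = 0.86088/2.26868 = 0.3795
Extrapolate from 319.0 ft to 407.0 ft: V₃ = 66.7 × (407.0/319.0)^0.3795 = 66.7 × 1.0969 = 73.1601 kt

73.2 kt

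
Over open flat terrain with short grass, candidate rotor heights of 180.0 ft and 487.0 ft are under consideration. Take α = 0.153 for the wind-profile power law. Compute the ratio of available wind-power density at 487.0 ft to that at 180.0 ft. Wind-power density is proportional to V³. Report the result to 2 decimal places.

Speed ratio: V_B/V_A = (z_B/z_A)^α = (487.0/180.0)^0.153 = (2.7056)^0.153 = 1.16449
Power-density ratio: P_B/P_A = (V_B/V_A)³ = (1.16449)³ = 1.57909

1.58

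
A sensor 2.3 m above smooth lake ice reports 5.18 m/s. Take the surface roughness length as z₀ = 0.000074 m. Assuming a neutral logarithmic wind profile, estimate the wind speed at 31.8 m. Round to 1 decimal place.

6.5 m/s

Log law: V(z) ∝ ln(z/z₀), so V₂/V₁ = ln(z₂/z₀) / ln(z₁/z₀).
ln(31.8/0.000074) = 12.9709, ln(2.3/0.000074) = 10.3444
V₂ = 5.18 × 12.9709/10.3444 = 5.18 × 1.2539 = 6.4953 m/s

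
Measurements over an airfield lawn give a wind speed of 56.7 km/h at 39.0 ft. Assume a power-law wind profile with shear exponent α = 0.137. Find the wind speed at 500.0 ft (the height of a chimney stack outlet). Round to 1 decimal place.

Power-law profile: V₂ = V₁ · (z₂/z₁)^α
V₂ = 56.7 × (500.0/39.0)^0.137 = 56.7 × (12.8205)^0.137
    = 56.7 × 1.4183 = 80.4204 km/h

80.4 km/h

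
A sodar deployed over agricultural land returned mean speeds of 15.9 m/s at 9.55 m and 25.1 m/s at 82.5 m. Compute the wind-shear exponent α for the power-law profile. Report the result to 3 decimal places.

α ≈ 0.212

Power law: V₂/V₁ = (z₂/z₁)^α ⇒ α = ln(V₂/V₁) / ln(z₂/z₁)
α = ln(25.1/15.9) / ln(82.5/9.55) = ln(1.5786) / ln(8.6387)
  = 0.45655 / 2.15626 = 0.21173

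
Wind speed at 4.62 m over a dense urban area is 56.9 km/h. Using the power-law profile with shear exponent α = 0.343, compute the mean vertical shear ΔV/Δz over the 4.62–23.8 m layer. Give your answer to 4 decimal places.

Power law: V₂ = V₁ · (z₂/z₁)^α = 56.9 × (5.1515)^0.343 = 99.8403 km/h
ΔV/Δz = (99.8403 − 56.9)/(23.8 − 4.62) = 42.9403/19.1800 = 2.23881 km/h/m

2.2388 km/h/m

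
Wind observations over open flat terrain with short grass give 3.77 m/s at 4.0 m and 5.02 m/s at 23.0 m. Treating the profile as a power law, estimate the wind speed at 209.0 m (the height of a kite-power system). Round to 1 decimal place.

7.2 m/s

First find α: α = ln(V₂/V₁)/ln(z₂/z₁) = ln(5.02/3.77)/ln(23.0/4.0) = 0.28635/1.74920 = 0.1637
Extrapolate from 23.0 m to 209.0 m: V₃ = 5.02 × (209.0/23.0)^0.1637 = 5.02 × 1.4352 = 7.2045 m/s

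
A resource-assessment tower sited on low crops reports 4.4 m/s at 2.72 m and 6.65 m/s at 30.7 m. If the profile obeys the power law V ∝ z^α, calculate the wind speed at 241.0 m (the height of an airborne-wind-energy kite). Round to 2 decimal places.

9.45 m/s

First find α: α = ln(V₂/V₁)/ln(z₂/z₁) = ln(6.65/4.4)/ln(30.7/2.72) = 0.41301/2.42363 = 0.1704
Extrapolate from 30.7 m to 241.0 m: V₃ = 6.65 × (241.0/30.7)^0.1704 = 6.65 × 1.4207 = 9.4475 m/s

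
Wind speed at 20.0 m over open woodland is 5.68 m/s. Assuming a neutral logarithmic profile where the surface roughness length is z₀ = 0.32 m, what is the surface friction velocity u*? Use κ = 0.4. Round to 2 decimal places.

u* ≈ 0.55 m/s

Log law: V(z) = (u*/κ) · ln(z/z₀) ⇒ u* = κ · V / ln(z/z₀)
u* = 0.4 × 5.68 / ln(20.0/0.32) = 0.4 × 5.68 / 4.1352
   = 2.2720 / 4.1352 = 0.5494 m/s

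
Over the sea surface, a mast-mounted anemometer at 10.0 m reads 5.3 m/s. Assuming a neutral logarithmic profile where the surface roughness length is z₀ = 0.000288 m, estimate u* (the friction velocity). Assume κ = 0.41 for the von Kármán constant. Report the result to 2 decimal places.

Log law: V(z) = (u*/κ) · ln(z/z₀) ⇒ u* = κ · V / ln(z/z₀)
u* = 0.41 × 5.3 / ln(10.0/0.000288) = 0.41 × 5.3 / 10.4551
   = 2.1730 / 10.4551 = 0.2078 m/s

u* ≈ 0.21 m/s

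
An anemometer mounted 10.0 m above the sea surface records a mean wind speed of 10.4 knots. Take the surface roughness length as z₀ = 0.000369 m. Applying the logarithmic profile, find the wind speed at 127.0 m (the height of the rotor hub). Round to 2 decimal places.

Log law: V(z) ∝ ln(z/z₀), so V₂/V₁ = ln(z₂/z₀) / ln(z₁/z₀).
ln(127.0/0.000369) = 12.7489, ln(10.0/0.000369) = 10.2073
V₂ = 10.4 × 12.7489/10.2073 = 10.4 × 1.2490 = 12.9896 knots

12.99 knots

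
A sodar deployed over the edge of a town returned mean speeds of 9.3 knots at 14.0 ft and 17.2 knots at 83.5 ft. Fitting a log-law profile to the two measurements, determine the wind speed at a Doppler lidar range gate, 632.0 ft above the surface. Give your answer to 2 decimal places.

26.15 knots

Log law: V ∝ ln(z/z₀). From the pair, with r = V₁/V₂ = 0.54070,
ln z₀ = (ln z₁ − r·ln z₂)/(1 − r) = (2.6391 − 0.54070×4.4248)/0.45930 = 0.5368 → z₀ = 1.711 ft
V₃ = V₁ · ln(z₃/z₀)/ln(z₁/z₀) = 9.3 × 5.9121/2.1023 = 26.1540 knots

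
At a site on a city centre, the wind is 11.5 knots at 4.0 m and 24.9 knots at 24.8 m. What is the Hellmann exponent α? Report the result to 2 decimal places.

α ≈ 0.42

Power law: V₂/V₁ = (z₂/z₁)^α ⇒ α = ln(V₂/V₁) / ln(z₂/z₁)
α = ln(24.9/11.5) / ln(24.8/4.0) = ln(2.1652) / ln(6.2000)
  = 0.77252 / 1.82455 = 0.42340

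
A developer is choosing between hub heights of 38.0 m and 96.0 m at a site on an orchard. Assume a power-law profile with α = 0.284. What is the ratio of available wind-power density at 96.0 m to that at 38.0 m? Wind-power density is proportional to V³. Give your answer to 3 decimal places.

Speed ratio: V_B/V_A = (z_B/z_A)^α = (96.0/38.0)^0.284 = (2.5263)^0.284 = 1.30109
Power-density ratio: P_B/P_A = (V_B/V_A)³ = (1.30109)³ = 2.20252

2.203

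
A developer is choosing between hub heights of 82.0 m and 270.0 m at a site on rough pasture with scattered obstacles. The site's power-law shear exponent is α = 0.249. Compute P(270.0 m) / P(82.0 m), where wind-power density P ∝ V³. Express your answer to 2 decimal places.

2.44

Speed ratio: V_B/V_A = (z_B/z_A)^α = (270.0/82.0)^0.249 = (3.2927)^0.249 = 1.34546
Power-density ratio: P_B/P_A = (V_B/V_A)³ = (1.34546)³ = 2.43562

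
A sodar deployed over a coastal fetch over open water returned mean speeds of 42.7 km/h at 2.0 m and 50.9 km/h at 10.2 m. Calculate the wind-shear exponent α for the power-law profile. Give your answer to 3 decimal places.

Power law: V₂/V₁ = (z₂/z₁)^α ⇒ α = ln(V₂/V₁) / ln(z₂/z₁)
α = ln(50.9/42.7) / ln(10.2/2.0) = ln(1.1920) / ln(5.1000)
  = 0.17566 / 1.62924 = 0.10782

α ≈ 0.108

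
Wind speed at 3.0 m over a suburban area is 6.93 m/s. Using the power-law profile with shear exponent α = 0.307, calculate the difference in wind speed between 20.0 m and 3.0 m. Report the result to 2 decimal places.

5.48 m/s

Power law: V₂ = V₁ · (z₂/z₁)^α = 6.93 × (6.6667)^0.307 = 12.4072 m/s
ΔV = 12.4072 − 6.93 = 5.4772 m/s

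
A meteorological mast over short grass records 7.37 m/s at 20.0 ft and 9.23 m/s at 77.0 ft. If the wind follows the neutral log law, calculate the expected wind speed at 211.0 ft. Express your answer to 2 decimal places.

Log law: V ∝ ln(z/z₀). From the pair, with r = V₁/V₂ = 0.79848,
ln z₀ = (ln z₁ − r·ln z₂)/(1 − r) = (2.9957 − 0.79848×4.3438)/0.20152 = -2.3458 → z₀ = 0.09577 ft
V₃ = V₁ · ln(z₃/z₀)/ln(z₁/z₀) = 7.37 × 7.6977/5.3416 = 10.6209 m/s

10.62 m/s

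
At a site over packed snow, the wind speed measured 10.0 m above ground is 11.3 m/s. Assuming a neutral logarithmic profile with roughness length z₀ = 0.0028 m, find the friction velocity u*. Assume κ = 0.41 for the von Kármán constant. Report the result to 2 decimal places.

Log law: V(z) = (u*/κ) · ln(z/z₀) ⇒ u* = κ · V / ln(z/z₀)
u* = 0.41 × 11.3 / ln(10.0/0.0028) = 0.41 × 11.3 / 8.1807
   = 4.6330 / 8.1807 = 0.5663 m/s

u* ≈ 0.57 m/s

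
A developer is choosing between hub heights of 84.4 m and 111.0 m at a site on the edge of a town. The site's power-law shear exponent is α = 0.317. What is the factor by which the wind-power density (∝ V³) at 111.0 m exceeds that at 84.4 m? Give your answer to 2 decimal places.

1.30

Speed ratio: V_B/V_A = (z_B/z_A)^α = (111.0/84.4)^0.317 = (1.3152)^0.317 = 1.09073
Power-density ratio: P_B/P_A = (V_B/V_A)³ = (1.09073)³ = 1.29763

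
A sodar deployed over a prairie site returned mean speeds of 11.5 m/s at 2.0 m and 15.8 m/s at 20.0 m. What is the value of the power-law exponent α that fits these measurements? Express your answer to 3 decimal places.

Power law: V₂/V₁ = (z₂/z₁)^α ⇒ α = ln(V₂/V₁) / ln(z₂/z₁)
α = ln(15.8/11.5) / ln(20.0/2.0) = ln(1.3739) / ln(10.0000)
  = 0.31766 / 2.30259 = 0.13796

α ≈ 0.138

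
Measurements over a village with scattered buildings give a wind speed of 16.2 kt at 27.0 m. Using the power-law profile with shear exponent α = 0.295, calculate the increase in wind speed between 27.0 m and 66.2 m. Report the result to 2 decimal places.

4.91 kt

Power law: V₂ = V₁ · (z₂/z₁)^α = 16.2 × (2.4519)^0.295 = 21.1065 kt
ΔV = 21.1065 − 16.2 = 4.9065 kt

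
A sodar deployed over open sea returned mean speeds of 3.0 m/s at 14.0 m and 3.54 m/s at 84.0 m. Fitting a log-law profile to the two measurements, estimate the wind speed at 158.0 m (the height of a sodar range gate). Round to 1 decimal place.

Log law: V ∝ ln(z/z₀). From the pair, with r = V₁/V₂ = 0.84746,
ln z₀ = (ln z₁ − r·ln z₂)/(1 − r) = (2.6391 − 0.84746×4.4308)/0.15254 = -7.3152 → z₀ = 0.0006654 m
V₃ = V₁ · ln(z₃/z₀)/ln(z₁/z₀) = 3.0 × 12.3778/9.9542 = 3.7304 m/s

3.7 m/s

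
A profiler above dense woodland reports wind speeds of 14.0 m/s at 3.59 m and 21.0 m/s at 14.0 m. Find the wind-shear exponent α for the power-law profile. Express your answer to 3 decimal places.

α ≈ 0.298

Power law: V₂/V₁ = (z₂/z₁)^α ⇒ α = ln(V₂/V₁) / ln(z₂/z₁)
α = ln(21.0/14.0) / ln(14.0/3.59) = ln(1.5000) / ln(3.8997)
  = 0.40547 / 1.36091 = 0.29794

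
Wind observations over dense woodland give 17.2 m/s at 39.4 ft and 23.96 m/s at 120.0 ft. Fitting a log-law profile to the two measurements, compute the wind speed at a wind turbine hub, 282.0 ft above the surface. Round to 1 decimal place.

Log law: V ∝ ln(z/z₀). From the pair, with r = V₁/V₂ = 0.71786,
ln z₀ = (ln z₁ − r·ln z₂)/(1 − r) = (3.6738 − 0.71786×4.7875)/0.28214 = 0.8400 → z₀ = 2.316 ft
V₃ = V₁ · ln(z₃/z₀)/ln(z₁/z₀) = 17.2 × 4.8019/2.8337 = 29.1461 m/s

29.1 m/s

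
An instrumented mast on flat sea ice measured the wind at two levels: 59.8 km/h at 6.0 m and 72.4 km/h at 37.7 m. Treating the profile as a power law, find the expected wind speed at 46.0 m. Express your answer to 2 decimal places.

First find α: α = ln(V₂/V₁)/ln(z₂/z₁) = ln(72.4/59.8)/ln(37.7/6.0) = 0.19120/1.83790 = 0.1040
Extrapolate from 37.7 m to 46.0 m: V₃ = 72.4 × (46.0/37.7)^0.1040 = 72.4 × 1.0209 = 73.9143 km/h

73.91 km/h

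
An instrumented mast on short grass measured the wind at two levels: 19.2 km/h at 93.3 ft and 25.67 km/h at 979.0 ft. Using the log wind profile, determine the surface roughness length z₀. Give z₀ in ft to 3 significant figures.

z₀ ≈ 0.0872 ft

Log law: V(z) ∝ ln(z/z₀). With r = V₁/V₂ = 19.2/25.67 = 0.74795,
r · ln(z₂/z₀) = ln(z₁/z₀) ⇒ ln z₀ = (ln z₁ − r·ln z₂)/(1 − r)
ln z₀ = (4.53582 − 0.74795×6.88653) / 0.25205 = -2.4400
z₀ = exp(-2.4400) = 0.08716 ft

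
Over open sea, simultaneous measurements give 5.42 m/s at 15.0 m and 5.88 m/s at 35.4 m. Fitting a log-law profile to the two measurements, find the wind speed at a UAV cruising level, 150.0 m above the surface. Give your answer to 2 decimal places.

Log law: V ∝ ln(z/z₀). From the pair, with r = V₁/V₂ = 0.92177,
ln z₀ = (ln z₁ − r·ln z₂)/(1 − r) = (2.7081 − 0.92177×3.5667)/0.07823 = -7.4092 → z₀ = 0.0006056 m
V₃ = V₁ · ln(z₃/z₀)/ln(z₁/z₀) = 5.42 × 12.4199/10.1173 = 6.6535 m/s

6.65 m/s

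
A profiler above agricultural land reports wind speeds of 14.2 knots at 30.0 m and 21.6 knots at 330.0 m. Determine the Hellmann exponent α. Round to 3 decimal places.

Power law: V₂/V₁ = (z₂/z₁)^α ⇒ α = ln(V₂/V₁) / ln(z₂/z₁)
α = ln(21.6/14.2) / ln(330.0/30.0) = ln(1.5211) / ln(11.0000)
  = 0.41945 / 2.39790 = 0.17492

α ≈ 0.175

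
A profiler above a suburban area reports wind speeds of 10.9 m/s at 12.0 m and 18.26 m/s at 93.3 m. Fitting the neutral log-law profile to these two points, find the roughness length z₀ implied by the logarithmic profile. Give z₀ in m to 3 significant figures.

z₀ ≈ 0.576 m

Log law: V(z) ∝ ln(z/z₀). With r = V₁/V₂ = 10.9/18.26 = 0.59693,
r · ln(z₂/z₀) = ln(z₁/z₀) ⇒ ln z₀ = (ln z₁ − r·ln z₂)/(1 − r)
ln z₀ = (2.48491 − 0.59693×4.53582) / 0.40307 = -0.5525
z₀ = exp(-0.5525) = 0.5755 m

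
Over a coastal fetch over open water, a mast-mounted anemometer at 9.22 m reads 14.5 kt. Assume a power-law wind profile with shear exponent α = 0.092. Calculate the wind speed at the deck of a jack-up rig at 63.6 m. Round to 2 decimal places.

Power-law profile: V₂ = V₁ · (z₂/z₁)^α
V₂ = 14.5 × (63.6/9.22)^0.092 = 14.5 × (6.8980)^0.092
    = 14.5 × 1.1944 = 17.3193 kt

17.32 kt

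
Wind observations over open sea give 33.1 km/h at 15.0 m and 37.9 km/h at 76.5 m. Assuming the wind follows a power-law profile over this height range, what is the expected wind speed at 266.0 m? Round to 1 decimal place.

First find α: α = ln(V₂/V₁)/ln(z₂/z₁) = ln(37.9/33.1)/ln(76.5/15.0) = 0.13542/1.62924 = 0.0831
Extrapolate from 76.5 m to 266.0 m: V₃ = 37.9 × (266.0/76.5)^0.0831 = 37.9 × 1.1091 = 42.0362 km/h

42.0 km/h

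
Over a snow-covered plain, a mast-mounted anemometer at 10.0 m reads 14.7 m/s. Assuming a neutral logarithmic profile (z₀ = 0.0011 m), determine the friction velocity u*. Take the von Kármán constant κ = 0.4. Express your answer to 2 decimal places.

u* ≈ 0.65 m/s

Log law: V(z) = (u*/κ) · ln(z/z₀) ⇒ u* = κ · V / ln(z/z₀)
u* = 0.4 × 14.7 / ln(10.0/0.0011) = 0.4 × 14.7 / 9.1150
   = 5.8800 / 9.1150 = 0.6451 m/s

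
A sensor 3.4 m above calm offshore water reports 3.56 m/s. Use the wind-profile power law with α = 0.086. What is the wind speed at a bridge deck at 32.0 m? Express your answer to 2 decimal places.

4.32 m/s

Power-law profile: V₂ = V₁ · (z₂/z₁)^α
V₂ = 3.56 × (32.0/3.4)^0.086 = 3.56 × (9.4118)^0.086
    = 3.56 × 1.2127 = 4.3170 m/s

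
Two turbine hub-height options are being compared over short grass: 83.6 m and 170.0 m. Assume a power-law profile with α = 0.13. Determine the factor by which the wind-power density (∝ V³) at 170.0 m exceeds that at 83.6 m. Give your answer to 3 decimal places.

1.319

Speed ratio: V_B/V_A = (z_B/z_A)^α = (170.0/83.6)^0.13 = (2.0335)^0.13 = 1.09666
Power-density ratio: P_B/P_A = (V_B/V_A)³ = (1.09666)³ = 1.31891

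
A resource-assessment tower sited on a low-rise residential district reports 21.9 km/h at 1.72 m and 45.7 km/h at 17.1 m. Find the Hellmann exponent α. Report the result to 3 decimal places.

Power law: V₂/V₁ = (z₂/z₁)^α ⇒ α = ln(V₂/V₁) / ln(z₂/z₁)
α = ln(45.7/21.9) / ln(17.1/1.72) = ln(2.0868) / ln(9.9419)
  = 0.73561 / 2.29675 = 0.32028

α ≈ 0.320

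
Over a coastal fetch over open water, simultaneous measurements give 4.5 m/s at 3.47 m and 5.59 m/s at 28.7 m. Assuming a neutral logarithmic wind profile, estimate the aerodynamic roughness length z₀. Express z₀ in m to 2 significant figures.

Log law: V(z) ∝ ln(z/z₀). With r = V₁/V₂ = 4.5/5.59 = 0.80501,
r · ln(z₂/z₀) = ln(z₁/z₀) ⇒ ln z₀ = (ln z₁ − r·ln z₂)/(1 − r)
ln z₀ = (1.24415 − 0.80501×3.35690) / 0.19499 = -7.4782
z₀ = exp(-7.4782) = 0.0005653 m

z₀ ≈ 0.00057 m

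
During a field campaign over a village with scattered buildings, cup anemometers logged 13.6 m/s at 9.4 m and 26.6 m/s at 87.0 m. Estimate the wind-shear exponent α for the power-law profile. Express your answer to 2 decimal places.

α ≈ 0.30

Power law: V₂/V₁ = (z₂/z₁)^α ⇒ α = ln(V₂/V₁) / ln(z₂/z₁)
α = ln(26.6/13.6) / ln(87.0/9.4) = ln(1.9559) / ln(9.2553)
  = 0.67084 / 2.22520 = 0.30147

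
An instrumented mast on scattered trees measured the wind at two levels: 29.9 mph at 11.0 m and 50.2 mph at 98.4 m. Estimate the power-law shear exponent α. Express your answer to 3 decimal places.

Power law: V₂/V₁ = (z₂/z₁)^α ⇒ α = ln(V₂/V₁) / ln(z₂/z₁)
α = ln(50.2/29.9) / ln(98.4/11.0) = ln(1.6789) / ln(8.9455)
  = 0.51816 / 2.19115 = 0.23648

α ≈ 0.236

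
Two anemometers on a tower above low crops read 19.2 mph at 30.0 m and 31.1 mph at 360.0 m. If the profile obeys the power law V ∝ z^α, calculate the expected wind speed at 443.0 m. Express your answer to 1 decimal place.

32.4 mph

First find α: α = ln(V₂/V₁)/ln(z₂/z₁) = ln(31.1/19.2)/ln(360.0/30.0) = 0.48230/2.48491 = 0.1941
Extrapolate from 360.0 m to 443.0 m: V₃ = 31.1 × (443.0/360.0)^0.1941 = 31.1 × 1.0411 = 32.3779 mph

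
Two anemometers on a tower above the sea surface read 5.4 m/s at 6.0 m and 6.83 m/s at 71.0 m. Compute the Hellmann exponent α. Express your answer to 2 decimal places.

α ≈ 0.10

Power law: V₂/V₁ = (z₂/z₁)^α ⇒ α = ln(V₂/V₁) / ln(z₂/z₁)
α = ln(6.83/5.4) / ln(71.0/6.0) = ln(1.2648) / ln(11.8333)
  = 0.23493 / 2.47092 = 0.09508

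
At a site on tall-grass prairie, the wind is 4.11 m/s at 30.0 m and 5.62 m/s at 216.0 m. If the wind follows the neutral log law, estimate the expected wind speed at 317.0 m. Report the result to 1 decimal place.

5.9 m/s

Log law: V ∝ ln(z/z₀). From the pair, with r = V₁/V₂ = 0.73132,
ln z₀ = (ln z₁ − r·ln z₂)/(1 − r) = (3.4012 − 0.73132×5.3753)/0.26868 = -1.9720 → z₀ = 0.1392 m
V₃ = V₁ · ln(z₃/z₀)/ln(z₁/z₀) = 4.11 × 7.7309/5.3732 = 5.9134 m/s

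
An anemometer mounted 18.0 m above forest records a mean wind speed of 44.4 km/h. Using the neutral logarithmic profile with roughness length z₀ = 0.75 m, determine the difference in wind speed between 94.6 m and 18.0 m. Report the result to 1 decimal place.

Log law: V₂ = V₁ · ln(z₂/z₀)/ln(z₁/z₀) = 44.4 × 4.8373/3.1781 = 67.5816 km/h
ΔV = 67.5816 − 44.4 = 23.1816 km/h

23.2 km/h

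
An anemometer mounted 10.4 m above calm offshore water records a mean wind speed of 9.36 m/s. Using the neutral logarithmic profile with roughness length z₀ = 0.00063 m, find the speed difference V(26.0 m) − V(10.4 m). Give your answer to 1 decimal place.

0.9 m/s

Log law: V₂ = V₁ · ln(z₂/z₀)/ln(z₁/z₀) = 9.36 × 10.6279/9.7116 = 10.2431 m/s
ΔV = 10.2431 − 9.36 = 0.8831 m/s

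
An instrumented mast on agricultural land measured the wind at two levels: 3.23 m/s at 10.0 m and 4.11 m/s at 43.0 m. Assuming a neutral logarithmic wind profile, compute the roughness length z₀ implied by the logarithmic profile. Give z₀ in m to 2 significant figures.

z₀ ≈ 0.047 m

Log law: V(z) ∝ ln(z/z₀). With r = V₁/V₂ = 3.23/4.11 = 0.78589,
r · ln(z₂/z₀) = ln(z₁/z₀) ⇒ ln z₀ = (ln z₁ − r·ln z₂)/(1 − r)
ln z₀ = (2.30259 − 0.78589×3.76120) / 0.21411 = -3.0512
z₀ = exp(-3.0512) = 0.04730 m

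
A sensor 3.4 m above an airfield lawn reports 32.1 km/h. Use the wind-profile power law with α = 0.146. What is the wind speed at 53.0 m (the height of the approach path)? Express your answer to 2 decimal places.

47.94 km/h

Power-law profile: V₂ = V₁ · (z₂/z₁)^α
V₂ = 32.1 × (53.0/3.4)^0.146 = 32.1 × (15.5882)^0.146
    = 32.1 × 1.4933 = 47.9351 km/h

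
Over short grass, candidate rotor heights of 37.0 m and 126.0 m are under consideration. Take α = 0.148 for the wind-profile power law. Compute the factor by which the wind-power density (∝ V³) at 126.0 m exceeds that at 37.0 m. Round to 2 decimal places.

Speed ratio: V_B/V_A = (z_B/z_A)^α = (126.0/37.0)^0.148 = (3.4054)^0.148 = 1.19884
Power-density ratio: P_B/P_A = (V_B/V_A)³ = (1.19884)³ = 1.72299

1.72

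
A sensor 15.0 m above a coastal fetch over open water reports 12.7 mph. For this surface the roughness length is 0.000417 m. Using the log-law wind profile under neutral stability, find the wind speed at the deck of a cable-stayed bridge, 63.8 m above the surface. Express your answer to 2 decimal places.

14.45 mph

Log law: V(z) ∝ ln(z/z₀), so V₂/V₁ = ln(z₂/z₀) / ln(z₁/z₀).
ln(63.8/0.000417) = 11.9382, ln(15.0/0.000417) = 10.4905
V₂ = 12.7 × 11.9382/10.4905 = 12.7 × 1.1380 = 14.4526 mph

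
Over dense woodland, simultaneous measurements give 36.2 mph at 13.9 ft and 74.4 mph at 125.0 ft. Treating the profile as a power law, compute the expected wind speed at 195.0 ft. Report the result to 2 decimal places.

86.08 mph

First find α: α = ln(V₂/V₁)/ln(z₂/z₁) = ln(74.4/36.2)/ln(125.0/13.9) = 0.72040/2.19642 = 0.3280
Extrapolate from 125.0 ft to 195.0 ft: V₃ = 74.4 × (195.0/125.0)^0.3280 = 74.4 × 1.1570 = 86.0825 mph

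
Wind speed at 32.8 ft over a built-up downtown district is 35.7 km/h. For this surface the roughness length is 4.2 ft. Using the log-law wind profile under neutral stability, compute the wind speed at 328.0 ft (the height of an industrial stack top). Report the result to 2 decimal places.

Log law: V(z) ∝ ln(z/z₀), so V₂/V₁ = ln(z₂/z₀) / ln(z₁/z₀).
ln(328.0/4.2) = 4.3579, ln(32.8/4.2) = 2.0553
V₂ = 35.7 × 4.3579/2.0553 = 35.7 × 2.1203 = 75.6944 km/h

75.69 km/h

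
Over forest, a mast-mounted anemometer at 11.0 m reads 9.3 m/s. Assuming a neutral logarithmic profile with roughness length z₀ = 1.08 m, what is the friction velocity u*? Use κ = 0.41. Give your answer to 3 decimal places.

Log law: V(z) = (u*/κ) · ln(z/z₀) ⇒ u* = κ · V / ln(z/z₀)
u* = 0.41 × 9.3 / ln(11.0/1.08) = 0.41 × 9.3 / 2.3209
   = 3.8130 / 2.3209 = 1.6429 m/s

u* ≈ 1.643 m/s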